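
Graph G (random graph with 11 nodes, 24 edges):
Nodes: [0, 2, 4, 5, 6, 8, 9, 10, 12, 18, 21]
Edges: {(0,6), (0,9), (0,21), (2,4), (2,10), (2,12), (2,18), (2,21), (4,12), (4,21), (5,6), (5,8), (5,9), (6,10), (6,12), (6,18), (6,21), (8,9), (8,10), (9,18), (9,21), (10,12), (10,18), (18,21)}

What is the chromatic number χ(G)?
χ(G) = 4

Clique number ω(G) = 3 (lower bound: χ ≥ ω).
Odd cycle [18, 10, 12, 4, 21] needs 3 colors (χ ≥ 3).
Vertex 2 is adjacent to every vertex of [4, 10, 12, 18, 21], which already need 3 colors among themselves, so 2 needs a new color (χ ≥ 4).
The coloring below uses 4 colors, so χ(G) = 4.
A valid 4-coloring: color 1: [5, 10, 21]; color 2: [4, 6, 9]; color 3: [0, 8, 12, 18]; color 4: [2].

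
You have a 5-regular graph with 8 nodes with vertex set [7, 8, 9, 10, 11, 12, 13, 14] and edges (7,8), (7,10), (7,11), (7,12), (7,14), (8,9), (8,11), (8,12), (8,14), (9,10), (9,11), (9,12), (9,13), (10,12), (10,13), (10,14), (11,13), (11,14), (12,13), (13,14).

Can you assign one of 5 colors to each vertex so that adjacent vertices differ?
A valid 5-coloring: color 1: [8, 10]; color 2: [11, 12]; color 3: [9, 14]; color 4: [7, 13].
(χ(G) = 4 ≤ 5.)

Yes, G is 5-colorable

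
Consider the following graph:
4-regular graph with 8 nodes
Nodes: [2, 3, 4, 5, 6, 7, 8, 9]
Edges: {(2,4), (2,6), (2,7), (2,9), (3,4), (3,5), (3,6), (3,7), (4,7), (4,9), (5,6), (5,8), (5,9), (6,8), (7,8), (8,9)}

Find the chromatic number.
Clique number ω(G) = 3 (lower bound: χ ≥ ω).
The clique on [5, 8, 9] has size 3, forcing χ ≥ 3, and the coloring below uses 3 colors, so χ(G) = 3.
A valid 3-coloring: color 1: [6, 7, 9]; color 2: [2, 3, 8]; color 3: [4, 5].

χ(G) = 3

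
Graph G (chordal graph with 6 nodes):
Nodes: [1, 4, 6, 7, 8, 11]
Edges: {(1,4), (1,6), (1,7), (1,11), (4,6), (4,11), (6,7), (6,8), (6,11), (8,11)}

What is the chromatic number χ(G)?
χ(G) = 4

Clique number ω(G) = 4 (lower bound: χ ≥ ω).
The clique on [1, 4, 6, 11] has size 4, forcing χ ≥ 4, and the coloring below uses 4 colors, so χ(G) = 4.
A valid 4-coloring: color 1: [6]; color 2: [1, 8]; color 3: [7, 11]; color 4: [4].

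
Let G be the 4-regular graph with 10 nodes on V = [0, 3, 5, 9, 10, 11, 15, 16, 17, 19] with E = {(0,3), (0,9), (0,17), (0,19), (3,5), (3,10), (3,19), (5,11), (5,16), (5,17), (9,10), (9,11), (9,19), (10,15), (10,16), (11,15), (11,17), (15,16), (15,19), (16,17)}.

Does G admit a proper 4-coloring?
A valid 4-coloring: color 1: [3, 9, 15, 17]; color 2: [11, 16, 19]; color 3: [0, 5, 10].
(χ(G) = 3 ≤ 4.)

Yes, G is 4-colorable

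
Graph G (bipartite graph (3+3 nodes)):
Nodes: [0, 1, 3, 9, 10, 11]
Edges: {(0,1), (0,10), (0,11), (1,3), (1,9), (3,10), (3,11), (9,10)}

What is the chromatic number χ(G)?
χ(G) = 2

Clique number ω(G) = 2 (lower bound: χ ≥ ω).
The graph is bipartite (no odd cycle), so 2 colors suffice: χ(G) = 2.
A valid 2-coloring: color 1: [1, 10, 11]; color 2: [0, 3, 9].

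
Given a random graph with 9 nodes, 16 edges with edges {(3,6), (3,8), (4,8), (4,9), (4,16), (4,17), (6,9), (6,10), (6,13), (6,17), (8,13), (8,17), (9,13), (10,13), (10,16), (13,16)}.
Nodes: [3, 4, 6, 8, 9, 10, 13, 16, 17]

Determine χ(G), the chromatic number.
Clique number ω(G) = 3 (lower bound: χ ≥ ω).
The clique on [4, 8, 17] has size 3, forcing χ ≥ 3, and the coloring below uses 3 colors, so χ(G) = 3.
A valid 3-coloring: color 1: [6, 8, 16]; color 2: [3, 4, 13]; color 3: [9, 10, 17].

χ(G) = 3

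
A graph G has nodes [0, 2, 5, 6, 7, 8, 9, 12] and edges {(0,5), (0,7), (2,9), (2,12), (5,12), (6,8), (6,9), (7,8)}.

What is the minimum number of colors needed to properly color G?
χ(G) = 2

Clique number ω(G) = 2 (lower bound: χ ≥ ω).
The graph is bipartite (no odd cycle), so 2 colors suffice: χ(G) = 2.
A valid 2-coloring: color 1: [0, 8, 9, 12]; color 2: [2, 5, 6, 7].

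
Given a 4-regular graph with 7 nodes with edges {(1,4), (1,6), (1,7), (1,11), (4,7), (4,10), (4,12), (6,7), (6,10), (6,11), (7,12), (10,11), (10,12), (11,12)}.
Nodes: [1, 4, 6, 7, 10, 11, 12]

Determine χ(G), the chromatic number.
χ(G) = 4

Clique number ω(G) = 3 (lower bound: χ ≥ ω).
Suppose a proper 3-coloring c exists. The clique [1, 4, 7] takes 3 distinct colors; by symmetry let c(1) = 1, c(4) = 2, c(7) = 3.
- Vertex 6: neighbors [1, 7] already have colors [1, 3] ⇒ c(6) = 2.
- Vertex 11: neighbors [1, 6] already have colors [1, 2] ⇒ c(11) = 3.
- Vertex 10: neighbors [4, 11] already have colors [2, 3] ⇒ c(10) = 1.
- Vertex 12: neighbors [10, 4, 7] already have colors [1, 2, 3] — all 3 colors blocked. Contradiction.
The forced assignments end in a contradiction, so G has no proper 3-coloring (χ ≥ 4).
The coloring below uses 4 colors, so χ(G) = 4.
A valid 4-coloring: color 1: [6, 12]; color 2: [7, 10]; color 3: [4, 11]; color 4: [1].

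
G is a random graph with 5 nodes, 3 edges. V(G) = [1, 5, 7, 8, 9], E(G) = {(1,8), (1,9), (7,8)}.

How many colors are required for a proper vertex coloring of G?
Clique number ω(G) = 2 (lower bound: χ ≥ ω).
The graph is bipartite (no odd cycle), so 2 colors suffice: χ(G) = 2.
A valid 2-coloring: color 1: [5, 8, 9]; color 2: [1, 7].

χ(G) = 2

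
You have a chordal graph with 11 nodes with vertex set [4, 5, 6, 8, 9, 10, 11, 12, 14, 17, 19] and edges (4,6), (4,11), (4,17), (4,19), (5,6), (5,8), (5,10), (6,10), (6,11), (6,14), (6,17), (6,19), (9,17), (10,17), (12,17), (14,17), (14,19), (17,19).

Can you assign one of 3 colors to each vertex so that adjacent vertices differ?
No, G is not 3-colorable

The clique on vertices [4, 6, 17, 19] has size 4 > 3, so it alone needs 4 colors.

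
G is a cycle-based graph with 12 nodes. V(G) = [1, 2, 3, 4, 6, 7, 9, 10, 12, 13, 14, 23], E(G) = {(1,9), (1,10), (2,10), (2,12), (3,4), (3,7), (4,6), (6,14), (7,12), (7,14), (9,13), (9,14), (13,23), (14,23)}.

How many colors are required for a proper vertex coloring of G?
χ(G) = 3

Clique number ω(G) = 2 (lower bound: χ ≥ ω).
Odd cycle [9, 1, 10, 2, 12, 7, 14] needs 3 colors (χ ≥ 3).
The coloring below uses 3 colors, so χ(G) = 3.
A valid 3-coloring: color 1: [1, 2, 3, 13, 14]; color 2: [4, 7, 9, 10, 23]; color 3: [6, 12].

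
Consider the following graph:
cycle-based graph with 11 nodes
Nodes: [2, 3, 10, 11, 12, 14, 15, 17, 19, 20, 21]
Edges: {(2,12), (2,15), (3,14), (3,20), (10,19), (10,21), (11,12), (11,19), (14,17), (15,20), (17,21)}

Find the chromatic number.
Clique number ω(G) = 2 (lower bound: χ ≥ ω).
Odd cycle [17, 21, 10, 19, 11, 12, 2, 15, 20, 3, 14] needs 3 colors (χ ≥ 3).
The coloring below uses 3 colors, so χ(G) = 3.
A valid 3-coloring: color 1: [2, 3, 10, 11, 17]; color 2: [12, 14, 15, 19, 21]; color 3: [20].

χ(G) = 3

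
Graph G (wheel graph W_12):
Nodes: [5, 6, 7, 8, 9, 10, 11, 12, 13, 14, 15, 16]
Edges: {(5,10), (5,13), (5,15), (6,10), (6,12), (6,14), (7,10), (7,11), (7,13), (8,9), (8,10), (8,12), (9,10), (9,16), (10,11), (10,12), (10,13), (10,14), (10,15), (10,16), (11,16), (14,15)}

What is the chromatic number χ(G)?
χ(G) = 4

Clique number ω(G) = 3 (lower bound: χ ≥ ω).
Odd cycle [6, 14, 15, 5, 13, 7, 11, 16, 9, 8, 12] needs 3 colors (χ ≥ 3).
Vertex 10 is adjacent to every vertex of [5, 6, 7, 8, 9, 11, 12, 13, 14, 15, 16], which already need 3 colors among themselves, so 10 needs a new color (χ ≥ 4).
The coloring below uses 4 colors, so χ(G) = 4.
A valid 4-coloring: color 1: [10]; color 2: [6, 8, 11, 13, 15]; color 3: [5, 7, 12, 14, 16]; color 4: [9].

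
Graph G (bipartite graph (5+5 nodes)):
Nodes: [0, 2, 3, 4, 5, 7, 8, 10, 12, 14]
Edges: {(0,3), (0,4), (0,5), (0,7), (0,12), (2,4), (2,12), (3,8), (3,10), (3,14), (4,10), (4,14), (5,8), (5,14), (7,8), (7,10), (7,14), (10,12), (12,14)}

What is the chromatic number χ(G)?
Clique number ω(G) = 2 (lower bound: χ ≥ ω).
The graph is bipartite (no odd cycle), so 2 colors suffice: χ(G) = 2.
A valid 2-coloring: color 1: [0, 2, 8, 10, 14]; color 2: [3, 4, 5, 7, 12].

χ(G) = 2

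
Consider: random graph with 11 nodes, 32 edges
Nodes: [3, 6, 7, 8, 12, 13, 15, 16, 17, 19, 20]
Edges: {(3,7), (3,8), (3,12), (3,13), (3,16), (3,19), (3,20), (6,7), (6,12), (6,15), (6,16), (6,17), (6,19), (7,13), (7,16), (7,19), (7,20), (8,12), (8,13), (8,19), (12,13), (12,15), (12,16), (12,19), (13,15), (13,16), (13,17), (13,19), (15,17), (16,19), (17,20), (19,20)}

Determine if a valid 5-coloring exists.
A valid 5-coloring: color 1: [15, 19]; color 2: [6, 13, 20]; color 3: [7, 12, 17]; color 4: [3]; color 5: [8, 16].
(χ(G) = 5 ≤ 5.)

Yes, G is 5-colorable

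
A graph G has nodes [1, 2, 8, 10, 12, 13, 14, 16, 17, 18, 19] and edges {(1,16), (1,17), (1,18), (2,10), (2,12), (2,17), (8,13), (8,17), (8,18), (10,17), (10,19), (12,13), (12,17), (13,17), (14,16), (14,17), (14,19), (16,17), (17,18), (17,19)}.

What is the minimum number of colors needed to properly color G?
χ(G) = 3

Clique number ω(G) = 3 (lower bound: χ ≥ ω).
The clique on [1, 16, 17] has size 3, forcing χ ≥ 3, and the coloring below uses 3 colors, so χ(G) = 3.
A valid 3-coloring: color 1: [17]; color 2: [1, 8, 10, 12, 14]; color 3: [2, 13, 16, 18, 19].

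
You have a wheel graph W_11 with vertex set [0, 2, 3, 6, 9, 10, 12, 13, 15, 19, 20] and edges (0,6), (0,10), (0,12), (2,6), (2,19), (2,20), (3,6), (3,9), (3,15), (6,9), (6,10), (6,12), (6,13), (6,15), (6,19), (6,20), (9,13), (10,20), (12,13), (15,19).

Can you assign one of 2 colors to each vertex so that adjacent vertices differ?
No, G is not 2-colorable

The clique on vertices [0, 6, 10] has size 3 > 2, so it alone needs 3 colors.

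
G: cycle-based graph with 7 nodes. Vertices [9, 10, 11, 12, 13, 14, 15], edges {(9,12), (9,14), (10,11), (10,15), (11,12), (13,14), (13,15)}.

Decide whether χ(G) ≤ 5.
A valid 5-coloring: color 1: [10, 12, 13]; color 2: [9, 11, 15]; color 3: [14].
(χ(G) = 3 ≤ 5.)

Yes, G is 5-colorable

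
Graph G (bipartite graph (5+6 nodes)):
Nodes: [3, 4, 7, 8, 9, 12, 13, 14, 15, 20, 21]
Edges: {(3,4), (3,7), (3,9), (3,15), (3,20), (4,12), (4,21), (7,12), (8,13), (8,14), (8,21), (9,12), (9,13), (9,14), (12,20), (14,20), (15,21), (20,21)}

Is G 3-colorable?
Yes, G is 3-colorable

A valid 3-coloring: color 1: [3, 12, 13, 14, 21]; color 2: [4, 7, 8, 9, 15, 20].
(χ(G) = 2 ≤ 3.)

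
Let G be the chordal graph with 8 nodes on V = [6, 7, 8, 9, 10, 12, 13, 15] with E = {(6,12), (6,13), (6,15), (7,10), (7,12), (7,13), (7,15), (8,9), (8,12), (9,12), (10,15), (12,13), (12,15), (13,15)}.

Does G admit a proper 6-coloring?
A valid 6-coloring: color 1: [10, 12]; color 2: [8, 15]; color 3: [6, 7, 9]; color 4: [13].
(χ(G) = 4 ≤ 6.)

Yes, G is 6-colorable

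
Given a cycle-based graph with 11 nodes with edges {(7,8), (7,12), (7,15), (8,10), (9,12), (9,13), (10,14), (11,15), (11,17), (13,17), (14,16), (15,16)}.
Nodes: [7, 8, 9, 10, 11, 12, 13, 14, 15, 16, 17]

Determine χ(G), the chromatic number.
Clique number ω(G) = 2 (lower bound: χ ≥ ω).
Odd cycle [9, 12, 7, 15, 11, 17, 13] needs 3 colors (χ ≥ 3).
The coloring below uses 3 colors, so χ(G) = 3.
A valid 3-coloring: color 1: [7, 9, 10, 16, 17]; color 2: [8, 12, 13, 14, 15]; color 3: [11].

χ(G) = 3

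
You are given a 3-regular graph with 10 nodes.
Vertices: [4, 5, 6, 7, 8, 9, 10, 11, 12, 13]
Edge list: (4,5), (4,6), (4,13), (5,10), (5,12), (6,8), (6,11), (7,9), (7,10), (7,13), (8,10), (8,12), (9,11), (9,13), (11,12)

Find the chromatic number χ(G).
Clique number ω(G) = 3 (lower bound: χ ≥ ω).
The clique on [7, 9, 13] has size 3, forcing χ ≥ 3, and the coloring below uses 3 colors, so χ(G) = 3.
A valid 3-coloring: color 1: [4, 7, 8, 11]; color 2: [6, 10, 12, 13]; color 3: [5, 9].

χ(G) = 3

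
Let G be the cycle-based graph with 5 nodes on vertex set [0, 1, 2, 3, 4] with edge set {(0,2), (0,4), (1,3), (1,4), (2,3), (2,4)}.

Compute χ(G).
Clique number ω(G) = 3 (lower bound: χ ≥ ω).
The clique on [0, 2, 4] has size 3, forcing χ ≥ 3, and the coloring below uses 3 colors, so χ(G) = 3.
A valid 3-coloring: color 1: [3, 4]; color 2: [1, 2]; color 3: [0].

χ(G) = 3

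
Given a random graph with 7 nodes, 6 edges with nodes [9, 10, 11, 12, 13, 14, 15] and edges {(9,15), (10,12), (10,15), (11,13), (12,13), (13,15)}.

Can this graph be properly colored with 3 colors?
A valid 3-coloring: color 1: [11, 12, 14, 15]; color 2: [9, 10, 13].
(χ(G) = 2 ≤ 3.)

Yes, G is 3-colorable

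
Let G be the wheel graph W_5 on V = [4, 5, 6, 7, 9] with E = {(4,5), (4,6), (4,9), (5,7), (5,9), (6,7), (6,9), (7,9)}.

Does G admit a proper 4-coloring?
A valid 4-coloring: color 1: [9]; color 2: [4, 7]; color 3: [5, 6].
(χ(G) = 3 ≤ 4.)

Yes, G is 4-colorable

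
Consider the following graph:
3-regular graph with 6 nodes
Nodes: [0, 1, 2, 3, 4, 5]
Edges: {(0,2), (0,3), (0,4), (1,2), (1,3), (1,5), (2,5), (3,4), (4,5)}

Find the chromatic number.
Clique number ω(G) = 3 (lower bound: χ ≥ ω).
The clique on [0, 3, 4] has size 3, forcing χ ≥ 3, and the coloring below uses 3 colors, so χ(G) = 3.
A valid 3-coloring: color 1: [0, 5]; color 2: [1, 4]; color 3: [2, 3].

χ(G) = 3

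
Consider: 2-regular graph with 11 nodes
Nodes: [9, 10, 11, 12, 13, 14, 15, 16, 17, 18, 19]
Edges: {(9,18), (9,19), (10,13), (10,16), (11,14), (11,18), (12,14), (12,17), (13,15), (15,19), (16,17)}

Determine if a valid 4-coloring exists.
A valid 4-coloring: color 1: [13, 14, 17, 18, 19]; color 2: [9, 11, 12, 15, 16]; color 3: [10].
(χ(G) = 3 ≤ 4.)

Yes, G is 4-colorable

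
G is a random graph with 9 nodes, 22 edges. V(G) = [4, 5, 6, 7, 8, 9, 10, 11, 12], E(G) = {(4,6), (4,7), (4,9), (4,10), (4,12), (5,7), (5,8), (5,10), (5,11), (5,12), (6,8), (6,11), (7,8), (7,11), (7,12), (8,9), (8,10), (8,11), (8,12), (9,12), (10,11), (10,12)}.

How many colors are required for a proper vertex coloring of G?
Clique number ω(G) = 4 (lower bound: χ ≥ ω).
The clique on [5, 8, 10, 11] has size 4, forcing χ ≥ 4, and the coloring below uses 4 colors, so χ(G) = 4.
A valid 4-coloring: color 1: [4, 8]; color 2: [11, 12]; color 3: [6, 7, 9, 10]; color 4: [5].

χ(G) = 4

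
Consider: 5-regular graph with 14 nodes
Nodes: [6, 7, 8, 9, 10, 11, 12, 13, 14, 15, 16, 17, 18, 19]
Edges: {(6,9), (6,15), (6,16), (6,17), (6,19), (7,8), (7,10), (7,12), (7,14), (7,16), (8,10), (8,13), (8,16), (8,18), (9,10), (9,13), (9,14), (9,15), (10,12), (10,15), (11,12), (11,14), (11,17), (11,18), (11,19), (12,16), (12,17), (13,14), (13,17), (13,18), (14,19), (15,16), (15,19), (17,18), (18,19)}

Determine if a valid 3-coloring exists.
No, G is not 3-colorable

Suppose a proper 3-coloring c exists. The clique [6, 9, 15] takes 3 distinct colors; by symmetry let c(6) = 1, c(9) = 2, c(15) = 3.
- Vertex 10: neighbors [9, 15] already have colors [2, 3] ⇒ c(10) = 1.
- Vertex 16: neighbors [6, 15] already have colors [1, 3] ⇒ c(16) = 2.
- Vertex 7: neighbors [10, 16] already have colors [1, 2] ⇒ c(7) = 3.
- Vertex 8: neighbors [10, 16, 7] already have colors [1, 2, 3] — all 3 colors blocked. Contradiction.
The forced assignments end in a contradiction, so G has no proper 3-coloring (χ ≥ 4).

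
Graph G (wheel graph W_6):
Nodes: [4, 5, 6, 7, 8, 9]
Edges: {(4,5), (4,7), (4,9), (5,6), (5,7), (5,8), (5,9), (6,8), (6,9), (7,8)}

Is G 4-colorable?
Yes, G is 4-colorable

A valid 4-coloring: color 1: [5]; color 2: [6, 7]; color 3: [8, 9]; color 4: [4].
(χ(G) = 4 ≤ 4.)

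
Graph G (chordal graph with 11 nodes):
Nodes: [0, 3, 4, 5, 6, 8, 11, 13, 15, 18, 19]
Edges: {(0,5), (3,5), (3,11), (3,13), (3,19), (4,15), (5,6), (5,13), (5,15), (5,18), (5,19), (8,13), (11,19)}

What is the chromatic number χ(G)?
χ(G) = 3

Clique number ω(G) = 3 (lower bound: χ ≥ ω).
The clique on [3, 11, 19] has size 3, forcing χ ≥ 3, and the coloring below uses 3 colors, so χ(G) = 3.
A valid 3-coloring: color 1: [4, 5, 8, 11]; color 2: [0, 3, 6, 15, 18]; color 3: [13, 19].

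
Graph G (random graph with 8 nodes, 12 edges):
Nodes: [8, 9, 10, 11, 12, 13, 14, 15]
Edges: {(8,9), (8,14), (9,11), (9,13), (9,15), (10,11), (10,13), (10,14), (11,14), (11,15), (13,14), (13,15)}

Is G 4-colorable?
A valid 4-coloring: color 1: [8, 11, 12, 13]; color 2: [9, 14]; color 3: [10, 15].
(χ(G) = 3 ≤ 4.)

Yes, G is 4-colorable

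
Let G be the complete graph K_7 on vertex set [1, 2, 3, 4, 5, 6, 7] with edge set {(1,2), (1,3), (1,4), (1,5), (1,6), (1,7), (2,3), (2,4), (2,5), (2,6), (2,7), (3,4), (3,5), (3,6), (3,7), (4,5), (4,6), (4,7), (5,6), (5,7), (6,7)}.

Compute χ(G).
Clique number ω(G) = 7 (lower bound: χ ≥ ω).
The clique on [1, 2, 3, 4, 5, 6, 7] has size 7, forcing χ ≥ 7, and the coloring below uses 7 colors, so χ(G) = 7.
A valid 7-coloring: color 1: [2]; color 2: [3]; color 3: [5]; color 4: [6]; color 5: [4]; color 6: [7]; color 7: [1].

χ(G) = 7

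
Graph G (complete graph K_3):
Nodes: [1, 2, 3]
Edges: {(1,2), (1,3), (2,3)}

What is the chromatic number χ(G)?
Clique number ω(G) = 3 (lower bound: χ ≥ ω).
The clique on [1, 2, 3] has size 3, forcing χ ≥ 3, and the coloring below uses 3 colors, so χ(G) = 3.
A valid 3-coloring: color 1: [3]; color 2: [1]; color 3: [2].

χ(G) = 3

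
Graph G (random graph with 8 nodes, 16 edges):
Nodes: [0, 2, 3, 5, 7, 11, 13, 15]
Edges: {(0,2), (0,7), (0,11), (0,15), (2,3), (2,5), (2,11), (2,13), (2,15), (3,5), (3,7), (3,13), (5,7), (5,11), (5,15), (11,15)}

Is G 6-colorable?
A valid 6-coloring: color 1: [2, 7]; color 2: [0, 5, 13]; color 3: [3, 15]; color 4: [11].
(χ(G) = 4 ≤ 6.)

Yes, G is 6-colorable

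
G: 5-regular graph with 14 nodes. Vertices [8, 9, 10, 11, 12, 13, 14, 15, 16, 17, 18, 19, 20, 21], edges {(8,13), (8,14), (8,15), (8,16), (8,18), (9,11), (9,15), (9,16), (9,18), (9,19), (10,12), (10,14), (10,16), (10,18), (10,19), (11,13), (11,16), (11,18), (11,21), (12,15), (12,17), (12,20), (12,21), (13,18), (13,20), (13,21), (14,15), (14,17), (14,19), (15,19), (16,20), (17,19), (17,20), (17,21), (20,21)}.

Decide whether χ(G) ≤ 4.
A valid 4-coloring: color 1: [8, 11, 19, 20]; color 2: [9, 12, 13, 14]; color 3: [10, 15, 21]; color 4: [16, 17, 18].
(χ(G) = 4 ≤ 4.)

Yes, G is 4-colorable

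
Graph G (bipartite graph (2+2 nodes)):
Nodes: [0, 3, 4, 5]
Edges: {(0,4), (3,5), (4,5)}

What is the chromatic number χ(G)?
χ(G) = 2

Clique number ω(G) = 2 (lower bound: χ ≥ ω).
The graph is bipartite (no odd cycle), so 2 colors suffice: χ(G) = 2.
A valid 2-coloring: color 1: [3, 4]; color 2: [0, 5].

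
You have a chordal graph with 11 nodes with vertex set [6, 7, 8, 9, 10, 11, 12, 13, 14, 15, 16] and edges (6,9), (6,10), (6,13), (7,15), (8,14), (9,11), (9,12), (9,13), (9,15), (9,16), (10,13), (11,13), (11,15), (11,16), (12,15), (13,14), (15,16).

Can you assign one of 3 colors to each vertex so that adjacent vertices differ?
No, G is not 3-colorable

The clique on vertices [9, 11, 15, 16] has size 4 > 3, so it alone needs 4 colors.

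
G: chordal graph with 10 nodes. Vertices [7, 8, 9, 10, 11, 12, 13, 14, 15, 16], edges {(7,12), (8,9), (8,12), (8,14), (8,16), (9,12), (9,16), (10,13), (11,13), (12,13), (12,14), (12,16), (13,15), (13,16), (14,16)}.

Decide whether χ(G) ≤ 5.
Yes, G is 5-colorable

A valid 5-coloring: color 1: [10, 11, 12, 15]; color 2: [7, 16]; color 3: [8, 13]; color 4: [9, 14].
(χ(G) = 4 ≤ 5.)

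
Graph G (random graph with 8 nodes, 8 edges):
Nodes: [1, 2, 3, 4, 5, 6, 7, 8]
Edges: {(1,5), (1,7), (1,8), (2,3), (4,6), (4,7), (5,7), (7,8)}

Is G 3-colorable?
A valid 3-coloring: color 1: [3, 6, 7]; color 2: [1, 2, 4]; color 3: [5, 8].
(χ(G) = 3 ≤ 3.)

Yes, G is 3-colorable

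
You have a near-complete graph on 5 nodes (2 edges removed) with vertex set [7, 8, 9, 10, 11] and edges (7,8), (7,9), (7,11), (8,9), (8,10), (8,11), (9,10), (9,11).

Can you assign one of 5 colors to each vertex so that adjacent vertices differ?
A valid 5-coloring: color 1: [9]; color 2: [8]; color 3: [7, 10]; color 4: [11].
(χ(G) = 4 ≤ 5.)

Yes, G is 5-colorable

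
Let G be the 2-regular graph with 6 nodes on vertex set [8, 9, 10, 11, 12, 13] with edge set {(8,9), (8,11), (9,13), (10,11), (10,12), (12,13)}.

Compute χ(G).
χ(G) = 2

Clique number ω(G) = 2 (lower bound: χ ≥ ω).
The graph is bipartite (no odd cycle), so 2 colors suffice: χ(G) = 2.
A valid 2-coloring: color 1: [8, 10, 13]; color 2: [9, 11, 12].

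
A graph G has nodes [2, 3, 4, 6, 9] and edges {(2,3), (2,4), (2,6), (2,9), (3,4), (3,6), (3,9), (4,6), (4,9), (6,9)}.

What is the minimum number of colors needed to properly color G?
χ(G) = 5

Clique number ω(G) = 5 (lower bound: χ ≥ ω).
The clique on [2, 3, 4, 6, 9] has size 5, forcing χ ≥ 5, and the coloring below uses 5 colors, so χ(G) = 5.
A valid 5-coloring: color 1: [9]; color 2: [3]; color 3: [2]; color 4: [4]; color 5: [6].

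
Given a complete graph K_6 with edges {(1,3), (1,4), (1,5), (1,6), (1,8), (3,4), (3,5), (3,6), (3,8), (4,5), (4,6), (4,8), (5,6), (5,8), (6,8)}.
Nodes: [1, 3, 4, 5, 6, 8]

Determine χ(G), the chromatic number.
χ(G) = 6

Clique number ω(G) = 6 (lower bound: χ ≥ ω).
The clique on [1, 3, 4, 5, 6, 8] has size 6, forcing χ ≥ 6, and the coloring below uses 6 colors, so χ(G) = 6.
A valid 6-coloring: color 1: [8]; color 2: [5]; color 3: [3]; color 4: [6]; color 5: [1]; color 6: [4].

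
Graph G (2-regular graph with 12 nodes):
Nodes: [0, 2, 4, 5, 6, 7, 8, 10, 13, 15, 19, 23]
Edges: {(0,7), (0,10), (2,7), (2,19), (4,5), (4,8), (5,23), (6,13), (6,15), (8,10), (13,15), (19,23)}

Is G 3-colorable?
A valid 3-coloring: color 1: [5, 7, 8, 13, 19]; color 2: [0, 2, 4, 15, 23]; color 3: [6, 10].
(χ(G) = 3 ≤ 3.)

Yes, G is 3-colorable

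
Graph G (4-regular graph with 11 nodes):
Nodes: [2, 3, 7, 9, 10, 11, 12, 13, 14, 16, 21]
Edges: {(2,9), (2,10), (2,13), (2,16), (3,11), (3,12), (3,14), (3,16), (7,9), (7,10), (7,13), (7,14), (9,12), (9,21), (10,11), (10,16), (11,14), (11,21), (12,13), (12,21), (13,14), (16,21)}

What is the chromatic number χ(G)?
Clique number ω(G) = 3 (lower bound: χ ≥ ω).
The clique on [2, 10, 16] has size 3, forcing χ ≥ 3, and the coloring below uses 3 colors, so χ(G) = 3.
A valid 3-coloring: color 1: [7, 11, 12, 16]; color 2: [3, 9, 10, 13]; color 3: [2, 14, 21].

χ(G) = 3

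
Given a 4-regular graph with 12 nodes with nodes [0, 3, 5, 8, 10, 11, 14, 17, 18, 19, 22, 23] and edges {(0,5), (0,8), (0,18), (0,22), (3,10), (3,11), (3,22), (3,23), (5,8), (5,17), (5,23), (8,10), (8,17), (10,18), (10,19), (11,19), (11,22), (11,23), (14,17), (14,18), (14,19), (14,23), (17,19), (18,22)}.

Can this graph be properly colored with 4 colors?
A valid 4-coloring: color 1: [3, 5, 18, 19]; color 2: [10, 17, 22, 23]; color 3: [0, 11, 14]; color 4: [8].
(χ(G) = 4 ≤ 4.)

Yes, G is 4-colorable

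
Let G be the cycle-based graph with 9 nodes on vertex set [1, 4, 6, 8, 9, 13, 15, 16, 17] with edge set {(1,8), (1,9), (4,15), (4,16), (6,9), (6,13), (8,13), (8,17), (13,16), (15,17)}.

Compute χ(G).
χ(G) = 3

Clique number ω(G) = 2 (lower bound: χ ≥ ω).
Odd cycle [13, 6, 9, 1, 8] needs 3 colors (χ ≥ 3).
The coloring below uses 3 colors, so χ(G) = 3.
A valid 3-coloring: color 1: [6, 8, 15, 16]; color 2: [1, 4, 13, 17]; color 3: [9].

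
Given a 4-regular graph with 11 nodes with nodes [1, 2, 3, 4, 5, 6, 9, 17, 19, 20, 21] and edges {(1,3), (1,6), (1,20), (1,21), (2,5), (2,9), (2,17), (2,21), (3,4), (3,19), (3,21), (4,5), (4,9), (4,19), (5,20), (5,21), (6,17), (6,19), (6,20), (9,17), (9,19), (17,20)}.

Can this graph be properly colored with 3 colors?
No, G is not 3-colorable

Suppose a proper 3-coloring c exists. The clique [1, 3, 21] takes 3 distinct colors; by symmetry let c(1) = 1, c(3) = 2, c(21) = 3.
- Vertex 2: neighbors [21] already have colors [3]; try each remaining color.
- Case c(2) = 1:
  - Vertex 5: neighbors [2, 21] already have colors [1, 3] ⇒ c(5) = 2.
  - Vertex 20: neighbors [1, 5] already have colors [1, 2] ⇒ c(20) = 3.
  - Vertex 6: neighbors [1, 20] already have colors [1, 3] ⇒ c(6) = 2.
  - Vertex 17: neighbors [2, 6, 20] already have colors [1, 2, 3] — all 3 colors blocked. Contradiction.
- Case c(2) = 2:
  - Vertex 5: neighbors [2, 21] already have colors [2, 3] ⇒ c(5) = 1.
  - Vertex 4: neighbors [5, 3] already have colors [1, 2] ⇒ c(4) = 3.
  - Vertex 9: neighbors [2, 4] already have colors [2, 3] ⇒ c(9) = 1.
  - Vertex 19: neighbors [9, 3, 4] already have colors [1, 2, 3] — all 3 colors blocked. Contradiction.
Every case ends in a contradiction, so G has no proper 3-coloring (χ ≥ 4).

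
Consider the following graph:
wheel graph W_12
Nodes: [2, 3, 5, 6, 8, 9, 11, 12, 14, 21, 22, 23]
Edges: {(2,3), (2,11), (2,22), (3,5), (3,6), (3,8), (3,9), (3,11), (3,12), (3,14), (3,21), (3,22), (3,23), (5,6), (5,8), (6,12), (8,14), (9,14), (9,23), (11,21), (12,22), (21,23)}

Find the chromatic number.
Clique number ω(G) = 3 (lower bound: χ ≥ ω).
Odd cycle [8, 5, 6, 12, 22, 2, 11, 21, 23, 9, 14] needs 3 colors (χ ≥ 3).
Vertex 3 is adjacent to every vertex of [2, 5, 6, 8, 9, 11, 12, 14, 21, 22, 23], which already need 3 colors among themselves, so 3 needs a new color (χ ≥ 4).
The coloring below uses 4 colors, so χ(G) = 4.
A valid 4-coloring: color 1: [3]; color 2: [6, 8, 9, 11, 22]; color 3: [2, 5, 12, 14, 21]; color 4: [23].

χ(G) = 4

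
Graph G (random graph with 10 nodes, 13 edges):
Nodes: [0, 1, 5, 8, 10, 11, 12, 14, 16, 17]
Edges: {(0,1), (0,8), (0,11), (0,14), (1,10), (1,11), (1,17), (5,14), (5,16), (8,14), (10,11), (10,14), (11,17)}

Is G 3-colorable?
A valid 3-coloring: color 1: [1, 12, 14, 16]; color 2: [5, 8, 11]; color 3: [0, 10, 17].
(χ(G) = 3 ≤ 3.)

Yes, G is 3-colorable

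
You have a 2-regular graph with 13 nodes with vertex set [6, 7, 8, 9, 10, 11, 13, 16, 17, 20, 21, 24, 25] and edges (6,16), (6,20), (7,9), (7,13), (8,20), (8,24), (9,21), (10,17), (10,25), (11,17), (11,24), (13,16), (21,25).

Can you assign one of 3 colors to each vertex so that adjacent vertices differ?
A valid 3-coloring: color 1: [9, 16, 17, 20, 24, 25]; color 2: [6, 8, 10, 11, 13, 21]; color 3: [7].
(χ(G) = 3 ≤ 3.)

Yes, G is 3-colorable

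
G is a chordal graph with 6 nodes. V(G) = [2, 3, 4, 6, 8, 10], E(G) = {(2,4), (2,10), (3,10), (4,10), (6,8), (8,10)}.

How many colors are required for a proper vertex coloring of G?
Clique number ω(G) = 3 (lower bound: χ ≥ ω).
The clique on [2, 4, 10] has size 3, forcing χ ≥ 3, and the coloring below uses 3 colors, so χ(G) = 3.
A valid 3-coloring: color 1: [6, 10]; color 2: [2, 3, 8]; color 3: [4].

χ(G) = 3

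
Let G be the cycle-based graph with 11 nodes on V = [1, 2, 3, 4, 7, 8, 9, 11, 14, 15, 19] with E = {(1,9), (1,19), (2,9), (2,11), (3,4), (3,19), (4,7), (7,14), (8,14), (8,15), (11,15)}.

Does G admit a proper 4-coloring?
A valid 4-coloring: color 1: [7, 8, 9, 11, 19]; color 2: [1, 2, 3, 14, 15]; color 3: [4].
(χ(G) = 3 ≤ 4.)

Yes, G is 4-colorable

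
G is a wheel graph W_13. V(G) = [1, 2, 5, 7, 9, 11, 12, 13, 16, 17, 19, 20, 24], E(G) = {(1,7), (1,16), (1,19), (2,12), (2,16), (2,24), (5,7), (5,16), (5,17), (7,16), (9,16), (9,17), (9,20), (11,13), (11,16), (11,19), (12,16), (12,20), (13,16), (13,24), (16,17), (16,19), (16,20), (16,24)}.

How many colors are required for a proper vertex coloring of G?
χ(G) = 3

Clique number ω(G) = 3 (lower bound: χ ≥ ω).
The clique on [1, 16, 19] has size 3, forcing χ ≥ 3, and the coloring below uses 3 colors, so χ(G) = 3.
A valid 3-coloring: color 1: [16]; color 2: [2, 7, 13, 17, 19, 20]; color 3: [1, 5, 9, 11, 12, 24].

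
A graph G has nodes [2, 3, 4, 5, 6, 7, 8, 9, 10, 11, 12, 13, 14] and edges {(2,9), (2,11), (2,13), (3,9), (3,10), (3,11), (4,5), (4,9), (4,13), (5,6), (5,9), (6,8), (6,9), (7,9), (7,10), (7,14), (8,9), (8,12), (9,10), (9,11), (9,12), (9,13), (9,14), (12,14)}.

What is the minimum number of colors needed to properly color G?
χ(G) = 3

Clique number ω(G) = 3 (lower bound: χ ≥ ω).
The clique on [2, 9, 11] has size 3, forcing χ ≥ 3, and the coloring below uses 3 colors, so χ(G) = 3.
A valid 3-coloring: color 1: [9]; color 2: [2, 3, 4, 6, 7, 12]; color 3: [5, 8, 10, 11, 13, 14].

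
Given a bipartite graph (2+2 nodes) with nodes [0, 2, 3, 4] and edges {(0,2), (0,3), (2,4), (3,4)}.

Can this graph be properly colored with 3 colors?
Yes, G is 3-colorable

A valid 3-coloring: color 1: [0, 4]; color 2: [2, 3].
(χ(G) = 2 ≤ 3.)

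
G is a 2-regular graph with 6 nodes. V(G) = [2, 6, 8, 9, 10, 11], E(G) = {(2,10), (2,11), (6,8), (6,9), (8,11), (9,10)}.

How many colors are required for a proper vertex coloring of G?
Clique number ω(G) = 2 (lower bound: χ ≥ ω).
The graph is bipartite (no odd cycle), so 2 colors suffice: χ(G) = 2.
A valid 2-coloring: color 1: [6, 10, 11]; color 2: [2, 8, 9].

χ(G) = 2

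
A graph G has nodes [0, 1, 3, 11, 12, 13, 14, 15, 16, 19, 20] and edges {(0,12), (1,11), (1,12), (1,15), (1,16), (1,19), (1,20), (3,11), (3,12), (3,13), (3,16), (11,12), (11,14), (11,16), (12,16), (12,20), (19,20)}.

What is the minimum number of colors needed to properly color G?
χ(G) = 4

Clique number ω(G) = 4 (lower bound: χ ≥ ω).
The clique on [1, 11, 12, 16] has size 4, forcing χ ≥ 4, and the coloring below uses 4 colors, so χ(G) = 4.
A valid 4-coloring: color 1: [0, 1, 3, 14]; color 2: [12, 13, 15, 19]; color 3: [11, 20]; color 4: [16].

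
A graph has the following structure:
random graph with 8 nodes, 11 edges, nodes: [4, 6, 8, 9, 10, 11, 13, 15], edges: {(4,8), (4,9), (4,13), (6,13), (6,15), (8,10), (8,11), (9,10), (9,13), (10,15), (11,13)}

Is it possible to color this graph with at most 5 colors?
Yes, G is 5-colorable

A valid 5-coloring: color 1: [8, 13, 15]; color 2: [6, 9, 11]; color 3: [4, 10].
(χ(G) = 3 ≤ 5.)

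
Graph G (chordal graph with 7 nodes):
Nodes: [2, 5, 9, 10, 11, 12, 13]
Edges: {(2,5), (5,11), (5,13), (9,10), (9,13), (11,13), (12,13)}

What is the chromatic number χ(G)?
χ(G) = 3

Clique number ω(G) = 3 (lower bound: χ ≥ ω).
The clique on [5, 11, 13] has size 3, forcing χ ≥ 3, and the coloring below uses 3 colors, so χ(G) = 3.
A valid 3-coloring: color 1: [2, 10, 13]; color 2: [5, 9, 12]; color 3: [11].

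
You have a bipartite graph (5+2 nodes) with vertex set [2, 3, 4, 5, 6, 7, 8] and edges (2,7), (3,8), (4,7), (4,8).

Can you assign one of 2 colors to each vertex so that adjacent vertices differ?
A valid 2-coloring: color 1: [2, 3, 4, 5, 6]; color 2: [7, 8].
(χ(G) = 2 ≤ 2.)

Yes, G is 2-colorable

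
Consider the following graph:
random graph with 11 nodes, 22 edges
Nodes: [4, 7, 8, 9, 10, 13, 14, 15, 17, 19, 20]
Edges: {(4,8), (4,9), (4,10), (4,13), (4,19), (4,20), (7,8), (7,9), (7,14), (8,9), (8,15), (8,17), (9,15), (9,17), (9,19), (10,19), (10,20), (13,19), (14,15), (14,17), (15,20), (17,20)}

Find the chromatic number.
χ(G) = 3

Clique number ω(G) = 3 (lower bound: χ ≥ ω).
The clique on [4, 8, 9] has size 3, forcing χ ≥ 3, and the coloring below uses 3 colors, so χ(G) = 3.
A valid 3-coloring: color 1: [9, 10, 13, 14]; color 2: [4, 7, 15, 17]; color 3: [8, 19, 20].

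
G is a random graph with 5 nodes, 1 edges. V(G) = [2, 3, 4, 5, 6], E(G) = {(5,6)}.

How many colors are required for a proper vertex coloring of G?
χ(G) = 2

Clique number ω(G) = 2 (lower bound: χ ≥ ω).
The graph is bipartite (no odd cycle), so 2 colors suffice: χ(G) = 2.
A valid 2-coloring: color 1: [2, 3, 4, 5]; color 2: [6].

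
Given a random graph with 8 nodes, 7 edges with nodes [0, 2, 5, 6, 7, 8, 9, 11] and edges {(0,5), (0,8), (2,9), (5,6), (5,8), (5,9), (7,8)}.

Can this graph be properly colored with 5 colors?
A valid 5-coloring: color 1: [2, 5, 7, 11]; color 2: [6, 8, 9]; color 3: [0].
(χ(G) = 3 ≤ 5.)

Yes, G is 5-colorable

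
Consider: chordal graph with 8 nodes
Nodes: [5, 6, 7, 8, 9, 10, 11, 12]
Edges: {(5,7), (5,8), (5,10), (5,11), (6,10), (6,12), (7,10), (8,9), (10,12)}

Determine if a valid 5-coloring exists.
Yes, G is 5-colorable

A valid 5-coloring: color 1: [8, 10, 11]; color 2: [5, 6, 9]; color 3: [7, 12].
(χ(G) = 3 ≤ 5.)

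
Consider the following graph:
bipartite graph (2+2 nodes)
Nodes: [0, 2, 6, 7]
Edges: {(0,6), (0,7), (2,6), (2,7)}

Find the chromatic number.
Clique number ω(G) = 2 (lower bound: χ ≥ ω).
The graph is bipartite (no odd cycle), so 2 colors suffice: χ(G) = 2.
A valid 2-coloring: color 1: [6, 7]; color 2: [0, 2].

χ(G) = 2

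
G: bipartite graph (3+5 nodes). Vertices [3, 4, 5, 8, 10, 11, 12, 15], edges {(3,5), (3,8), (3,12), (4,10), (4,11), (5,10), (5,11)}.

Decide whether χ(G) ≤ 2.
Yes, G is 2-colorable

A valid 2-coloring: color 1: [3, 10, 11, 15]; color 2: [4, 5, 8, 12].
(χ(G) = 2 ≤ 2.)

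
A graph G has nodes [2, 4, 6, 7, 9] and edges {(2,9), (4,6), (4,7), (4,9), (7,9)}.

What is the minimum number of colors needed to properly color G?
χ(G) = 3

Clique number ω(G) = 3 (lower bound: χ ≥ ω).
The clique on [4, 7, 9] has size 3, forcing χ ≥ 3, and the coloring below uses 3 colors, so χ(G) = 3.
A valid 3-coloring: color 1: [2, 4]; color 2: [6, 9]; color 3: [7].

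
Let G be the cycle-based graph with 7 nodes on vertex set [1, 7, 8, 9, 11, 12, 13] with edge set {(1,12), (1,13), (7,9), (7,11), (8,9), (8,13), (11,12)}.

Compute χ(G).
χ(G) = 3

Clique number ω(G) = 2 (lower bound: χ ≥ ω).
Odd cycle [13, 8, 9, 7, 11, 12, 1] needs 3 colors (χ ≥ 3).
The coloring below uses 3 colors, so χ(G) = 3.
A valid 3-coloring: color 1: [9, 12, 13]; color 2: [1, 7, 8]; color 3: [11].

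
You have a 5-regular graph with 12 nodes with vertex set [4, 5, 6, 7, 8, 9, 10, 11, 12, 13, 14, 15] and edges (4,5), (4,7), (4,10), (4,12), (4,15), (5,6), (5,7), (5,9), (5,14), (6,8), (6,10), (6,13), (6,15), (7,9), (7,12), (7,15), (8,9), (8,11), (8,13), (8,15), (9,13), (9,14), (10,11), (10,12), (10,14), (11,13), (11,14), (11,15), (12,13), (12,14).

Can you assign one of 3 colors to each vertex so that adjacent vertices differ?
No, G is not 3-colorable

Suppose a proper 3-coloring c exists. The clique [4, 5, 7] takes 3 distinct colors; by symmetry let c(4) = 1, c(5) = 2, c(7) = 3.
- Vertex 9: neighbors [5, 7] already have colors [2, 3] ⇒ c(9) = 1.
- Vertex 12: neighbors [4, 7] already have colors [1, 3] ⇒ c(12) = 2.
- Vertex 10: neighbors [4, 12] already have colors [1, 2] ⇒ c(10) = 3.
- Vertex 14: neighbors [9, 5, 10] already have colors [1, 2, 3] — all 3 colors blocked. Contradiction.
The forced assignments end in a contradiction, so G has no proper 3-coloring (χ ≥ 4).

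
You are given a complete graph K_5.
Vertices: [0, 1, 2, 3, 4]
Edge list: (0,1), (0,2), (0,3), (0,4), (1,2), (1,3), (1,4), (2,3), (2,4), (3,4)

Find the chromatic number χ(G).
Clique number ω(G) = 5 (lower bound: χ ≥ ω).
The clique on [0, 1, 2, 3, 4] has size 5, forcing χ ≥ 5, and the coloring below uses 5 colors, so χ(G) = 5.
A valid 5-coloring: color 1: [1]; color 2: [2]; color 3: [4]; color 4: [3]; color 5: [0].

χ(G) = 5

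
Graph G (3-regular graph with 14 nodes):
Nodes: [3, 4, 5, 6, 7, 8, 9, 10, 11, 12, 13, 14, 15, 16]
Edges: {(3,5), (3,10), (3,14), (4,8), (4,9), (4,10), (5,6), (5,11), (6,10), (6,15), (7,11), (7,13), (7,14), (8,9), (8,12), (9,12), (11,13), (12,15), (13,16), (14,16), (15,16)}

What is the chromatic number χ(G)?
Clique number ω(G) = 3 (lower bound: χ ≥ ω).
The clique on [4, 8, 9] has size 3, forcing χ ≥ 3, and the coloring below uses 3 colors, so χ(G) = 3.
A valid 3-coloring: color 1: [5, 8, 10, 13, 14, 15]; color 2: [3, 4, 6, 11, 12, 16]; color 3: [7, 9].

χ(G) = 3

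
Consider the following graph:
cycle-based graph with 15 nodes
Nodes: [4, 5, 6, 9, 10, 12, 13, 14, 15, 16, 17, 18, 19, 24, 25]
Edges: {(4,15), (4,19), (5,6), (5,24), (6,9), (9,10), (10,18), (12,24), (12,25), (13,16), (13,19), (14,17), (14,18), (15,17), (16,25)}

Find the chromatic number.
Clique number ω(G) = 2 (lower bound: χ ≥ ω).
Odd cycle [9, 10, 18, 14, 17, 15, 4, 19, 13, 16, 25, 12, 24, 5, 6] needs 3 colors (χ ≥ 3).
The coloring below uses 3 colors, so χ(G) = 3.
A valid 3-coloring: color 1: [4, 5, 9, 13, 17, 18, 25]; color 2: [6, 10, 12, 14, 15, 16, 19]; color 3: [24].

χ(G) = 3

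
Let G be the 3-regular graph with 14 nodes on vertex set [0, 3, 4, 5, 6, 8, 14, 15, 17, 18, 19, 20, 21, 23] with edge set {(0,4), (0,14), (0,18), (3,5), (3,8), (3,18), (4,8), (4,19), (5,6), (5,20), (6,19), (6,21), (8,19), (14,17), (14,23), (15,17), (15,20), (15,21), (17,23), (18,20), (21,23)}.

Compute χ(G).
χ(G) = 3

Clique number ω(G) = 3 (lower bound: χ ≥ ω).
The clique on [4, 8, 19] has size 3, forcing χ ≥ 3, and the coloring below uses 3 colors, so χ(G) = 3.
A valid 3-coloring: color 1: [0, 3, 17, 19, 20, 21]; color 2: [4, 6, 14, 15, 18]; color 3: [5, 8, 23].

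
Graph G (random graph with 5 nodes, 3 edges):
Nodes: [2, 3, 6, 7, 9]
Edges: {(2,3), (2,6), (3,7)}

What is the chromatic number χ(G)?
χ(G) = 2

Clique number ω(G) = 2 (lower bound: χ ≥ ω).
The graph is bipartite (no odd cycle), so 2 colors suffice: χ(G) = 2.
A valid 2-coloring: color 1: [3, 6, 9]; color 2: [2, 7].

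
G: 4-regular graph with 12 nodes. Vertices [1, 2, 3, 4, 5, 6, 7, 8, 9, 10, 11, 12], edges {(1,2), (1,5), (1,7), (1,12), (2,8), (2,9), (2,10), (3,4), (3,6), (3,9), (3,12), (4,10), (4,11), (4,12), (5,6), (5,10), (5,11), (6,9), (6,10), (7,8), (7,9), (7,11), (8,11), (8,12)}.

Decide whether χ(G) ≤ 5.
A valid 5-coloring: color 1: [2, 3, 5, 7]; color 2: [1, 4, 6, 8]; color 3: [9, 10, 11, 12].
(χ(G) = 3 ≤ 5.)

Yes, G is 5-colorable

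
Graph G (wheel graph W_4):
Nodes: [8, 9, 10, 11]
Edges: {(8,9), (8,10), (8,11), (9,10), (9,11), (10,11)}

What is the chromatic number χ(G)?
Clique number ω(G) = 4 (lower bound: χ ≥ ω).
The clique on [8, 9, 10, 11] has size 4, forcing χ ≥ 4, and the coloring below uses 4 colors, so χ(G) = 4.
A valid 4-coloring: color 1: [9]; color 2: [11]; color 3: [10]; color 4: [8].

χ(G) = 4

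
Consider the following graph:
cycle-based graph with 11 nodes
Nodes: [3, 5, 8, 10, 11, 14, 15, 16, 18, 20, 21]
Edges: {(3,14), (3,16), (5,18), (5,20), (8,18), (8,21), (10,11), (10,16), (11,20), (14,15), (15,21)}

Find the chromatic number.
χ(G) = 3

Clique number ω(G) = 2 (lower bound: χ ≥ ω).
Odd cycle [20, 11, 10, 16, 3, 14, 15, 21, 8, 18, 5] needs 3 colors (χ ≥ 3).
The coloring below uses 3 colors, so χ(G) = 3.
A valid 3-coloring: color 1: [3, 10, 15, 18, 20]; color 2: [5, 11, 14, 16, 21]; color 3: [8].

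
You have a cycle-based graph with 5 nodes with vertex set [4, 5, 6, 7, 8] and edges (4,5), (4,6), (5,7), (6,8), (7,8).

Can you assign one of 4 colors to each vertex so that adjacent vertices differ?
A valid 4-coloring: color 1: [6, 7]; color 2: [4, 8]; color 3: [5].
(χ(G) = 3 ≤ 4.)

Yes, G is 4-colorable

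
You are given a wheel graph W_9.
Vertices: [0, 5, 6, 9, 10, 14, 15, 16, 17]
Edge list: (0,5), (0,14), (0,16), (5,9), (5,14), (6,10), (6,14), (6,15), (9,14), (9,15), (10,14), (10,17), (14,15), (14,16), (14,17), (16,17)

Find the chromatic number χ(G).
χ(G) = 3

Clique number ω(G) = 3 (lower bound: χ ≥ ω).
The clique on [0, 14, 16] has size 3, forcing χ ≥ 3, and the coloring below uses 3 colors, so χ(G) = 3.
A valid 3-coloring: color 1: [14]; color 2: [0, 6, 9, 17]; color 3: [5, 10, 15, 16].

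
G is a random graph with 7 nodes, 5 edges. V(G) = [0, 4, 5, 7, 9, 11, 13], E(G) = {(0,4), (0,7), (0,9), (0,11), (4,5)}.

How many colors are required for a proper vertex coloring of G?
χ(G) = 2

Clique number ω(G) = 2 (lower bound: χ ≥ ω).
The graph is bipartite (no odd cycle), so 2 colors suffice: χ(G) = 2.
A valid 2-coloring: color 1: [0, 5, 13]; color 2: [4, 7, 9, 11].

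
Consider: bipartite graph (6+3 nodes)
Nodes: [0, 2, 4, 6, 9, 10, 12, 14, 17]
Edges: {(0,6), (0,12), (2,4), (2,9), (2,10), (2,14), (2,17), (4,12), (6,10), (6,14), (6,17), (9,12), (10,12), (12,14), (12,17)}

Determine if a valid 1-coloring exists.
Edge (2,4) forces its endpoints to differ, so 1 color is not enough.

No, G is not 1-colorable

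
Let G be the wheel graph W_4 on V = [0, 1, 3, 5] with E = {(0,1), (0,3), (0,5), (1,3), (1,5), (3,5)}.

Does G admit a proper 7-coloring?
Yes, G is 7-colorable

A valid 7-coloring: color 1: [5]; color 2: [3]; color 3: [0]; color 4: [1].
(χ(G) = 4 ≤ 7.)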